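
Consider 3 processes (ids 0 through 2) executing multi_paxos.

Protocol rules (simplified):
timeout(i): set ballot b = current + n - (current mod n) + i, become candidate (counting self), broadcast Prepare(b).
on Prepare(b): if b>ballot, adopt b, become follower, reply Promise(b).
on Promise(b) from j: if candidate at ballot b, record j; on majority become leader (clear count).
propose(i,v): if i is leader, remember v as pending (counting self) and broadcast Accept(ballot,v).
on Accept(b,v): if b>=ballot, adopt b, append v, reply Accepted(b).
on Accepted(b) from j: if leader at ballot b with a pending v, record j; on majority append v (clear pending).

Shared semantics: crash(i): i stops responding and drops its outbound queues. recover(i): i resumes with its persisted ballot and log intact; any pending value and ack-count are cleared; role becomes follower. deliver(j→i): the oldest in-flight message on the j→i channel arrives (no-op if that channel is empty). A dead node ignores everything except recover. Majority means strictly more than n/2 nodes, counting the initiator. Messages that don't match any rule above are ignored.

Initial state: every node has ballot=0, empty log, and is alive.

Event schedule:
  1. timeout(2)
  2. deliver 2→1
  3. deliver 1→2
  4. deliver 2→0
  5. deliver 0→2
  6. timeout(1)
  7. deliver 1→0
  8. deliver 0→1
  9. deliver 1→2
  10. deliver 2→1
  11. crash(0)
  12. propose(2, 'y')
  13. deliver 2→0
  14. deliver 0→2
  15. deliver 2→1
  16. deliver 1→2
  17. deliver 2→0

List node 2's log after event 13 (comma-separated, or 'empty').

empty

1. timeout(2):  <2:cand b5 ->
2. deliver 2→1:  <1:foll b5 ->
3. deliver 1→2:  <2:lead b5 ->
4. deliver 2→0:  <0:foll b5 ->
5. deliver 0→2:  nop
6. timeout(1):  <1:cand b7 ->
7. deliver 1→0:  <0:foll b7 ->
8. deliver 0→1:  <1:lead b7 ->
9. deliver 1→2:  <2:foll b7 ->
10. deliver 2→1:  nop
11. crash(0):  <0:✗foll b7 ->
12. propose(2,'y'):  nop
13. deliver 2→0:  nop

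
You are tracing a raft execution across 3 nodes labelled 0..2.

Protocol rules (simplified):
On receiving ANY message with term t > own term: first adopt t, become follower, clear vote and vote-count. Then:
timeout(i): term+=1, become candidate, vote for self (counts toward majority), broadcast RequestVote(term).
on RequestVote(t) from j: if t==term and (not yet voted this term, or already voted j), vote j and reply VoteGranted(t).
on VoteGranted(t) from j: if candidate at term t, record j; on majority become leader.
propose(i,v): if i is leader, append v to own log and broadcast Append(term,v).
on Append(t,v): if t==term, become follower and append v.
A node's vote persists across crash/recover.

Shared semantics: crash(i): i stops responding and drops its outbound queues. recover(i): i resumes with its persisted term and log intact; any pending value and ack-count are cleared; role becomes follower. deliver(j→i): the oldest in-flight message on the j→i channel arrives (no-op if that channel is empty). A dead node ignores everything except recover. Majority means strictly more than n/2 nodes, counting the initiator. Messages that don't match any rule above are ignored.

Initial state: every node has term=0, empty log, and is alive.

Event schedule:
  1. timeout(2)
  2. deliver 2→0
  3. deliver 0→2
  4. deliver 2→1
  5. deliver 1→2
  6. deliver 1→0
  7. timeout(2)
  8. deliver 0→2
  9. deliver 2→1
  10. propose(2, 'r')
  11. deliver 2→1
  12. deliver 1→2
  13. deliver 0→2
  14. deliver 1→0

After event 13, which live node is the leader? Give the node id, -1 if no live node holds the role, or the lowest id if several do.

step 1 timeout(2): 2={cand,t=1,log=-}
step 2 deliver 2→0: 0={foll,t=1,log=-}
step 3 deliver 0→2: 2={lead,t=1,log=-}
step 4 deliver 2→1: 1={foll,t=1,log=-}
step 5 deliver 1→2: —
step 6 deliver 1→0: —
step 7 timeout(2): 2={cand,t=2,log=-}
step 8 deliver 0→2: —
step 9 deliver 2→1: 1={foll,t=2,log=-}
step 10 propose(2,'r'): —
step 11 deliver 2→1: —
step 12 deliver 1→2: 2={lead,t=2,log=-}
step 13 deliver 0→2: —

2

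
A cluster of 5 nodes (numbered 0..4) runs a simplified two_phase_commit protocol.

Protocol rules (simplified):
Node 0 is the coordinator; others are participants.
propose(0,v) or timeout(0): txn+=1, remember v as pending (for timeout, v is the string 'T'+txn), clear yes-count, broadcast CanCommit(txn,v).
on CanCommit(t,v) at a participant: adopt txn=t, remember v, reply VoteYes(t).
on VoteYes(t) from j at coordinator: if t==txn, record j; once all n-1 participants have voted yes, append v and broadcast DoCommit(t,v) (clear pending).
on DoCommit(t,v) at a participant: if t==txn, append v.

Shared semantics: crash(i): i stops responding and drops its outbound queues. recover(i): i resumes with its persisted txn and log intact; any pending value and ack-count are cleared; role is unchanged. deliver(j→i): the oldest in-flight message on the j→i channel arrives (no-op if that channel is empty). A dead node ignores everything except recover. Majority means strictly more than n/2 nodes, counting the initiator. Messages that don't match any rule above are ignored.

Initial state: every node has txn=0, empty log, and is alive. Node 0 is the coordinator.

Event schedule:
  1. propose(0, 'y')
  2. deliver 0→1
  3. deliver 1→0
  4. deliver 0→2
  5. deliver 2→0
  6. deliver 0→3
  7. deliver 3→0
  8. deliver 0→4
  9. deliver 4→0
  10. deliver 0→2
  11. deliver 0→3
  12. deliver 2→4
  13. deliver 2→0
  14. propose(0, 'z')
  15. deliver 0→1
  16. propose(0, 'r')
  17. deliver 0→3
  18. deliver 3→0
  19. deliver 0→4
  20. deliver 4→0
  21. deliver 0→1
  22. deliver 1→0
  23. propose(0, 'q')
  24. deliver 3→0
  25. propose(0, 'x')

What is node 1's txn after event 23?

2

e1 propose(0,'y'): 0[coor,t=1,-]
e2 deliver 0→1: 1[part,t=1,-]
e3 deliver 1→0: ·
e4 deliver 0→2: 2[part,t=1,-]
e5 deliver 2→0: ·
e6 deliver 0→3: 3[part,t=1,-]
e7 deliver 3→0: ·
e8 deliver 0→4: 4[part,t=1,-]
e9 deliver 4→0: 0[coor,t=1,y]
e10 deliver 0→2: 2[part,t=1,y]
e11 deliver 0→3: 3[part,t=1,y]
e12 deliver 2→4: ·
e13 deliver 2→0: ·
e14 propose(0,'z'): 0[coor,t=2,y]
e15 deliver 0→1: 1[part,t=1,y]
e16 propose(0,'r'): 0[coor,t=3,y]
e17 deliver 0→3: 3[part,t=2,y]
e18 deliver 3→0: ·
e19 deliver 0→4: 4[part,t=1,y]
e20 deliver 4→0: ·
e21 deliver 0→1: 1[part,t=2,y]
e22 deliver 1→0: ·
e23 propose(0,'q'): 0[coor,t=4,y]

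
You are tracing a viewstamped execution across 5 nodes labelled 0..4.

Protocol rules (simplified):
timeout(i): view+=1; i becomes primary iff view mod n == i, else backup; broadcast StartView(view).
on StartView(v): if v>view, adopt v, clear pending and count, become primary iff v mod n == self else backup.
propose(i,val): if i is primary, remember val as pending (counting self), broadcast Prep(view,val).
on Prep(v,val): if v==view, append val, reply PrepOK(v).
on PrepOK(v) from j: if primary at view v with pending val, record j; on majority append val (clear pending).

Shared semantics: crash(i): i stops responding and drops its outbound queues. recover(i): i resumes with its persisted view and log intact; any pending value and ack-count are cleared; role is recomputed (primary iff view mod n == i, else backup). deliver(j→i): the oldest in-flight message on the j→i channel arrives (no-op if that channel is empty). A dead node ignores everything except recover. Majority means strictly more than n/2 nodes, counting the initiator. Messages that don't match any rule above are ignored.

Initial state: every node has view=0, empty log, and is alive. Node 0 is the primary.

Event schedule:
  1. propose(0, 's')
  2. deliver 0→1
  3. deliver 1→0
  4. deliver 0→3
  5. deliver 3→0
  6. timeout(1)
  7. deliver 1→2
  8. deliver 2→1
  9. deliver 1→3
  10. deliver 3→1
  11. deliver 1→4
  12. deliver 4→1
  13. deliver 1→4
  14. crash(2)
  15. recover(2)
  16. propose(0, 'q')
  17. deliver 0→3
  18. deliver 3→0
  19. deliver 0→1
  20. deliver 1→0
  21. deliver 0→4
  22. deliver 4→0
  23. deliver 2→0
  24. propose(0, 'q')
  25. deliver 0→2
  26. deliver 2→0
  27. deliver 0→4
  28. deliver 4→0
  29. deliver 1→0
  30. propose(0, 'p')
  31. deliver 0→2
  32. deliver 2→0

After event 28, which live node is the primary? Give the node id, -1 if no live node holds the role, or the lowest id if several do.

1. propose(0,'s'):  nop
2. deliver 0→1:  <1:back v0 s>
3. deliver 1→0:  nop
4. deliver 0→3:  <3:back v0 s>
5. deliver 3→0:  <0:prim v0 s>
6. timeout(1):  <1:prim v1 s>
7. deliver 1→2:  <2:back v1 ->
8. deliver 2→1:  nop
9. deliver 1→3:  <3:back v1 s>
10. deliver 3→1:  nop
11. deliver 1→4:  <4:back v1 ->
12. deliver 4→1:  nop
13. deliver 1→4:  nop
14. crash(2):  <2:✗back v1 ->
15. recover(2):  <2:back v1 ->
16. propose(0,'q'):  nop
17. deliver 0→3:  nop
18. deliver 3→0:  nop
19. deliver 0→1:  nop
20. deliver 1→0:  <0:back v1 s>
21. deliver 0→4:  nop
22. deliver 4→0:  nop
23. deliver 2→0:  nop
24. propose(0,'q'):  nop
25. deliver 0→2:  nop
26. deliver 2→0:  nop
27. deliver 0→4:  nop
28. deliver 4→0:  nop

1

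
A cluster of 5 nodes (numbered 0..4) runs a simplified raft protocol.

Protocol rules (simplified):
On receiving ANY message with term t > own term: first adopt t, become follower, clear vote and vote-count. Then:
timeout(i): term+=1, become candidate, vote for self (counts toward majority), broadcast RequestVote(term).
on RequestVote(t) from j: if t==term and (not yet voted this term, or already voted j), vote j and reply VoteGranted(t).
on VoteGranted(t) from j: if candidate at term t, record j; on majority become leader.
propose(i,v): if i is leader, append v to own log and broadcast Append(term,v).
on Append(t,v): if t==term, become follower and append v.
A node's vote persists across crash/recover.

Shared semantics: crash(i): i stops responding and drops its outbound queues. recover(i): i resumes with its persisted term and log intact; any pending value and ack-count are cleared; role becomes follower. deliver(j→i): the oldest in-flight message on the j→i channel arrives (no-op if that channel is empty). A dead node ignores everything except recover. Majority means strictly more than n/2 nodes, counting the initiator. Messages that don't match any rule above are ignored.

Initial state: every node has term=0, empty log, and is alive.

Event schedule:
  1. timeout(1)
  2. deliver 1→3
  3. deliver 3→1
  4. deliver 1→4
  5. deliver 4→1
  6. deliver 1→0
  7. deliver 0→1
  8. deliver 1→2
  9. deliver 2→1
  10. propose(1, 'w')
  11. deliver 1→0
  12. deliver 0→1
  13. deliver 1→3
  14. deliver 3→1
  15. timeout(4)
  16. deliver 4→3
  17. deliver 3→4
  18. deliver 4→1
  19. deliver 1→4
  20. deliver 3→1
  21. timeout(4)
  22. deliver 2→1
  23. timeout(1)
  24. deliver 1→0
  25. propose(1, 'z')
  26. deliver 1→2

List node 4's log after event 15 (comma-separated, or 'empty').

empty

[1] timeout(1) → N1(cand t1 [-])
[2] deliver 1→3 → N3(foll t1 [-])
[3] deliver 3→1 → ∅
[4] deliver 1→4 → N4(foll t1 [-])
[5] deliver 4→1 → N1(lead t1 [-])
[6] deliver 1→0 → N0(foll t1 [-])
[7] deliver 0→1 → ∅
[8] deliver 1→2 → N2(foll t1 [-])
[9] deliver 2→1 → ∅
[10] propose(1,'w') → N1(lead t1 [w])
[11] deliver 1→0 → N0(foll t1 [w])
[12] deliver 0→1 → ∅
[13] deliver 1→3 → N3(foll t1 [w])
[14] deliver 3→1 → ∅
[15] timeout(4) → N4(cand t2 [-])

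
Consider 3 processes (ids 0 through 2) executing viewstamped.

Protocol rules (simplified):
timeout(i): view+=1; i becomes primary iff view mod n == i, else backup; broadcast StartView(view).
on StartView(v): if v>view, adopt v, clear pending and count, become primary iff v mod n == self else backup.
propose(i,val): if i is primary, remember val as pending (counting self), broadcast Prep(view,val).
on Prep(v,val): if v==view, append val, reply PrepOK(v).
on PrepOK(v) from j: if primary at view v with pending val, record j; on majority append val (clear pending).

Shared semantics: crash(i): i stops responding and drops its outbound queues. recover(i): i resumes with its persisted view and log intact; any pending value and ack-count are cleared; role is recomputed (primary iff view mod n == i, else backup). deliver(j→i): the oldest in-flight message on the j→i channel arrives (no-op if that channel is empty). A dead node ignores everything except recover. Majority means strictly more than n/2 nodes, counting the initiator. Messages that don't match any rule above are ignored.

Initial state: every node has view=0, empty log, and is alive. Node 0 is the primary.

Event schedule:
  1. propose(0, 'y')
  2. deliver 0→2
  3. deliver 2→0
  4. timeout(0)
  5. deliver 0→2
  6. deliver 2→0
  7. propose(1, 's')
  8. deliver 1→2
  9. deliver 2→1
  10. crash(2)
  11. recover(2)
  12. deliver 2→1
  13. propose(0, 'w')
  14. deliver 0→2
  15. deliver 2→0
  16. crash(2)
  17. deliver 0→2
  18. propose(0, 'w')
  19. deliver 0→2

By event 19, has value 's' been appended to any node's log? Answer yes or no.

no

1. propose(0,'y'):  nop
2. deliver 0→2:  <2:back v0 y>
3. deliver 2→0:  <0:prim v0 y>
4. timeout(0):  <0:back v1 y>
5. deliver 0→2:  <2:back v1 y>
6. deliver 2→0:  nop
7. propose(1,'s'):  nop
8. deliver 1→2:  nop
9. deliver 2→1:  nop
10. crash(2):  <2:✗back v1 y>
11. recover(2):  <2:back v1 y>
12. deliver 2→1:  nop
13. propose(0,'w'):  nop
14. deliver 0→2:  nop
15. deliver 2→0:  nop
16. crash(2):  <2:✗back v1 y>
17. deliver 0→2:  nop
18. propose(0,'w'):  nop
19. deliver 0→2:  nop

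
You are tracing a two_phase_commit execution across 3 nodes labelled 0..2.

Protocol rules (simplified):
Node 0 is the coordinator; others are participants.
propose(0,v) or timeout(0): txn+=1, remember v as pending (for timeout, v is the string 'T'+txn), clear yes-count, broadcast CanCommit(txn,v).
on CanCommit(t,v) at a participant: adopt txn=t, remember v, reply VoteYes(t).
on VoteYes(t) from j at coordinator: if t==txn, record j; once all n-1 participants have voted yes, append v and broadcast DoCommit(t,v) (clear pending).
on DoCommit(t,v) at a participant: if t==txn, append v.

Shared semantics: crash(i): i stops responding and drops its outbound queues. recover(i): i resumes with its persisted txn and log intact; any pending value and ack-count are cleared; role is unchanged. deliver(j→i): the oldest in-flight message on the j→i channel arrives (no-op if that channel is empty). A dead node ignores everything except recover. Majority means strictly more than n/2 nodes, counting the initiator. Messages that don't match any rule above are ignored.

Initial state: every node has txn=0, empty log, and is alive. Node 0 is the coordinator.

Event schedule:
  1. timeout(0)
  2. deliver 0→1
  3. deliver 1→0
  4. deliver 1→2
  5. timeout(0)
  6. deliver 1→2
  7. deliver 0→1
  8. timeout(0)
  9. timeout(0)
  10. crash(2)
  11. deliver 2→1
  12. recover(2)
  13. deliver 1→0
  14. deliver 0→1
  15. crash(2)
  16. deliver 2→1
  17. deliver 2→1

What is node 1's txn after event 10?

2

1. timeout(0):  <0:coor t1 ->
2. deliver 0→1:  <1:part t1 ->
3. deliver 1→0:  nop
4. deliver 1→2:  nop
5. timeout(0):  <0:coor t2 ->
6. deliver 1→2:  nop
7. deliver 0→1:  <1:part t2 ->
8. timeout(0):  <0:coor t3 ->
9. timeout(0):  <0:coor t4 ->
10. crash(2):  <2:✗part t0 ->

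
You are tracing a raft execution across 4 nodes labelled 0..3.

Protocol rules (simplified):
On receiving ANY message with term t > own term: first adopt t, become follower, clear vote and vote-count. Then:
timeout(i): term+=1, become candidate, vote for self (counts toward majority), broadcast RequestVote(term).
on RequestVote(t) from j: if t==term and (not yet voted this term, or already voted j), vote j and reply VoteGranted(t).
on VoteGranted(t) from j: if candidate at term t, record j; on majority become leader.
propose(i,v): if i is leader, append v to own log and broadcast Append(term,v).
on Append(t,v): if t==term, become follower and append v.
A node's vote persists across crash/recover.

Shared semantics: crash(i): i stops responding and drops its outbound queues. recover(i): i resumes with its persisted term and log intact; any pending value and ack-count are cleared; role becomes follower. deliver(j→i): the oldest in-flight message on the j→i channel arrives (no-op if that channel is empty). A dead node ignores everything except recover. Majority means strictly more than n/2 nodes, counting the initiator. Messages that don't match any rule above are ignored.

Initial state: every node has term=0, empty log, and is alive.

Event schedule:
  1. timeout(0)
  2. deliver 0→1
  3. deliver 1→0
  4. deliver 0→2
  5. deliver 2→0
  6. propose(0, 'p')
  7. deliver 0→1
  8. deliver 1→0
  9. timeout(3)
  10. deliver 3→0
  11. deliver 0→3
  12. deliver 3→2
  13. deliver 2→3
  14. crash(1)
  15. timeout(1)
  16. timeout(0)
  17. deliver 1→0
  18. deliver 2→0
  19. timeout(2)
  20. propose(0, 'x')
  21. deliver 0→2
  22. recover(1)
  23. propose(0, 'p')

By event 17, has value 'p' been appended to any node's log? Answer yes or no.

1. timeout(0):  <0:cand t1 ->
2. deliver 0→1:  <1:foll t1 ->
3. deliver 1→0:  nop
4. deliver 0→2:  <2:foll t1 ->
5. deliver 2→0:  <0:lead t1 ->
6. propose(0,'p'):  <0:lead t1 p>
7. deliver 0→1:  <1:foll t1 p>
8. deliver 1→0:  nop
9. timeout(3):  <3:cand t1 ->
10. deliver 3→0:  nop
11. deliver 0→3:  nop
12. deliver 3→2:  nop
13. deliver 2→3:  nop
14. crash(1):  <1:✗foll t1 p>
15. timeout(1):  nop
16. timeout(0):  <0:cand t2 p>
17. deliver 1→0:  nop

yes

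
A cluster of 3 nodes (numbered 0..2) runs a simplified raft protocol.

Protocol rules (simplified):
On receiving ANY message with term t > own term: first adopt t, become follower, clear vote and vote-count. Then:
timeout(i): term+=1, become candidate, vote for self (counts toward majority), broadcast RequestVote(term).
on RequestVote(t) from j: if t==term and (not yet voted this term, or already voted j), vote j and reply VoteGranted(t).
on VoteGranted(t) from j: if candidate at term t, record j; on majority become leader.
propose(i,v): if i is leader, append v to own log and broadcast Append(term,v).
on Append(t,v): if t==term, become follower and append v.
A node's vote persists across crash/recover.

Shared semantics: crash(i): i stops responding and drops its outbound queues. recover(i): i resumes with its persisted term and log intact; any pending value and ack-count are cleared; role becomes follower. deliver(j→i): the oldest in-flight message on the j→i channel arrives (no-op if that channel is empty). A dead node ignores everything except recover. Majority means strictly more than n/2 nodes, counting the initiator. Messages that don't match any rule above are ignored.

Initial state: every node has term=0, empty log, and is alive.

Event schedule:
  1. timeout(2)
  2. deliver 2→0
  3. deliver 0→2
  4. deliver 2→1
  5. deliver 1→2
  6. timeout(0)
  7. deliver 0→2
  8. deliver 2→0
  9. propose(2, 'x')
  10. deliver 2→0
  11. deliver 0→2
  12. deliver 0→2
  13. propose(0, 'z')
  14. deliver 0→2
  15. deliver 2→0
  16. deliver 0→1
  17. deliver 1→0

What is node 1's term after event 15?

[1] timeout(2) → N2(cand t1 [-])
[2] deliver 2→0 → N0(foll t1 [-])
[3] deliver 0→2 → N2(lead t1 [-])
[4] deliver 2→1 → N1(foll t1 [-])
[5] deliver 1→2 → ∅
[6] timeout(0) → N0(cand t2 [-])
[7] deliver 0→2 → N2(foll t2 [-])
[8] deliver 2→0 → N0(lead t2 [-])
[9] propose(2,'x') → ∅
[10] deliver 2→0 → ∅
[11] deliver 0→2 → ∅
[12] deliver 0→2 → ∅
[13] propose(0,'z') → N0(lead t2 [z])
[14] deliver 0→2 → N2(foll t2 [z])
[15] deliver 2→0 → ∅

1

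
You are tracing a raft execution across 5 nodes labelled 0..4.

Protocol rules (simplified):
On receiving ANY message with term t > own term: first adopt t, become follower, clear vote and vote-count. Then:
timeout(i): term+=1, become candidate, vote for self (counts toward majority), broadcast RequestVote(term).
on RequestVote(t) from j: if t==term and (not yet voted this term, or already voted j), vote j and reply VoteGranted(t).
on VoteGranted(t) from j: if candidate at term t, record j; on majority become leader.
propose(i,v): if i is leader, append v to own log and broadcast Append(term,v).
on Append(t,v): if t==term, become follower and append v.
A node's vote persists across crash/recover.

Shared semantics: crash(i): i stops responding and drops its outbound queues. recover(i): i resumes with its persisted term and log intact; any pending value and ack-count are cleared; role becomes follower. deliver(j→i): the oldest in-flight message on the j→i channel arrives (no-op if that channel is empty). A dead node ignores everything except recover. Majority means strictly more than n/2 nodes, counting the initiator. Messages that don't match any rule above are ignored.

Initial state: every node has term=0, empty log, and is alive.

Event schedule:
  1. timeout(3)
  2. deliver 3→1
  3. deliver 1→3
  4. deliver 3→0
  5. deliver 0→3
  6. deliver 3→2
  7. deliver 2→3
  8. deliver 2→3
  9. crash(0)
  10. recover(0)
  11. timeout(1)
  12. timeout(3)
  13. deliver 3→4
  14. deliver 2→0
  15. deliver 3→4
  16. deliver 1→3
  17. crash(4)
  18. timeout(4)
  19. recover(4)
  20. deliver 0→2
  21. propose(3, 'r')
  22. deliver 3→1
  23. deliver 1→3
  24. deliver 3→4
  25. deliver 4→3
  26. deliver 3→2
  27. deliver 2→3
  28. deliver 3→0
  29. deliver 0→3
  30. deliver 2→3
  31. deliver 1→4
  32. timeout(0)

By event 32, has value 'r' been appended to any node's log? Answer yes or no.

no

[1] timeout(3) → N3(cand t1 [-])
[2] deliver 3→1 → N1(foll t1 [-])
[3] deliver 1→3 → ∅
[4] deliver 3→0 → N0(foll t1 [-])
[5] deliver 0→3 → N3(lead t1 [-])
[6] deliver 3→2 → N2(foll t1 [-])
[7] deliver 2→3 → ∅
[8] deliver 2→3 → ∅
[9] crash(0) → N0(✗foll t1 [-])
[10] recover(0) → N0(foll t1 [-])
[11] timeout(1) → N1(cand t2 [-])
[12] timeout(3) → N3(cand t2 [-])
[13] deliver 3→4 → N4(foll t1 [-])
[14] deliver 2→0 → ∅
[15] deliver 3→4 → N4(foll t2 [-])
[16] deliver 1→3 → ∅
[17] crash(4) → N4(✗foll t2 [-])
[18] timeout(4) → ∅
[19] recover(4) → N4(foll t2 [-])
[20] deliver 0→2 → ∅
[21] propose(3,'r') → ∅
[22] deliver 3→1 → ∅
[23] deliver 1→3 → ∅
[24] deliver 3→4 → ∅
[25] deliver 4→3 → ∅
[26] deliver 3→2 → N2(foll t2 [-])
[27] deliver 2→3 → ∅
[28] deliver 3→0 → N0(foll t2 [-])
[29] deliver 0→3 → N3(lead t2 [-])
[30] deliver 2→3 → ∅
[31] deliver 1→4 → ∅
[32] timeout(0) → N0(cand t3 [-])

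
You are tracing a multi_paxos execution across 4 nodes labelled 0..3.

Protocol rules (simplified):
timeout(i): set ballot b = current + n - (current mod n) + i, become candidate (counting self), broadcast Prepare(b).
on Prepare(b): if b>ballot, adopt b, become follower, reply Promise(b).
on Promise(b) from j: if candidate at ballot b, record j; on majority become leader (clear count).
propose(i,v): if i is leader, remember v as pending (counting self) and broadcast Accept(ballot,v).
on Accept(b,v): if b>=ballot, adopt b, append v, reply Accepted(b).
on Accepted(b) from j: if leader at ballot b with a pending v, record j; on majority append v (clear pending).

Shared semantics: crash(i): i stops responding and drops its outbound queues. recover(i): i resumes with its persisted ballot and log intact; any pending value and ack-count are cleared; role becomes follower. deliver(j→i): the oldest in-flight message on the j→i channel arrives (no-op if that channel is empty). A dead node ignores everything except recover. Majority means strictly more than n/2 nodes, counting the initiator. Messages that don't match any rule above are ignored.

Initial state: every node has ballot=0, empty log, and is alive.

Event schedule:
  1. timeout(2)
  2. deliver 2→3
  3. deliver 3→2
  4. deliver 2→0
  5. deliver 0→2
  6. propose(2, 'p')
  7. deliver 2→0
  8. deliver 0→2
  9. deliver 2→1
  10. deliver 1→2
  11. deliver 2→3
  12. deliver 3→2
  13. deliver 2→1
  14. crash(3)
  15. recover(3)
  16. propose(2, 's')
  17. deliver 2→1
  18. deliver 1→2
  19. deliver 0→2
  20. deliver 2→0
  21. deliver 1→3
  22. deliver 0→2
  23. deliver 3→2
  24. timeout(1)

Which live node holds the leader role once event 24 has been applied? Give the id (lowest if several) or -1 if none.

2

[1] timeout(2) → N2(cand b6 [-])
[2] deliver 2→3 → N3(foll b6 [-])
[3] deliver 3→2 → ∅
[4] deliver 2→0 → N0(foll b6 [-])
[5] deliver 0→2 → N2(lead b6 [-])
[6] propose(2,'p') → ∅
[7] deliver 2→0 → N0(foll b6 [p])
[8] deliver 0→2 → ∅
[9] deliver 2→1 → N1(foll b6 [-])
[10] deliver 1→2 → ∅
[11] deliver 2→3 → N3(foll b6 [p])
[12] deliver 3→2 → N2(lead b6 [p])
[13] deliver 2→1 → N1(foll b6 [p])
[14] crash(3) → N3(✗foll b6 [p])
[15] recover(3) → N3(foll b6 [p])
[16] propose(2,'s') → ∅
[17] deliver 2→1 → N1(foll b6 [p,s])
[18] deliver 1→2 → ∅
[19] deliver 0→2 → ∅
[20] deliver 2→0 → N0(foll b6 [p,s])
[21] deliver 1→3 → ∅
[22] deliver 0→2 → N2(lead b6 [p,s])
[23] deliver 3→2 → ∅
[24] timeout(1) → N1(cand b9 [p,s])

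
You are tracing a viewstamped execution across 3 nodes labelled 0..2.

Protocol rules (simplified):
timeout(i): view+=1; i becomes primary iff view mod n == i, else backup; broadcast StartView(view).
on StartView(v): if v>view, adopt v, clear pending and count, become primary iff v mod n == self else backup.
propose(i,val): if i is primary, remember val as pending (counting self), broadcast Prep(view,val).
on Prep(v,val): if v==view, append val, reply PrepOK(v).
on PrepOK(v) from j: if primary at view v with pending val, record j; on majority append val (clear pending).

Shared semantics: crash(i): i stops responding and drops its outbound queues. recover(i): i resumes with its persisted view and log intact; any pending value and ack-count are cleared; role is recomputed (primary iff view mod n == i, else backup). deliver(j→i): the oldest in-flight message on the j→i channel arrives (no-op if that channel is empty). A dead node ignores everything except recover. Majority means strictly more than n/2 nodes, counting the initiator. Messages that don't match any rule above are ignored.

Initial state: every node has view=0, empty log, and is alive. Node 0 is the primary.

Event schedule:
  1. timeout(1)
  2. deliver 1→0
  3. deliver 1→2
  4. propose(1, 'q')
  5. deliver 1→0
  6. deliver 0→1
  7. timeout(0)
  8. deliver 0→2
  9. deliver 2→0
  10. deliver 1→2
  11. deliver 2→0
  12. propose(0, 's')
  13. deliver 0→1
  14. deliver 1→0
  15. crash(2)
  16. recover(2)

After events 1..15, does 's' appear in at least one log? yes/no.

no

step 1 timeout(1): 1={prim,v=1,log=-}
step 2 deliver 1→0: 0={back,v=1,log=-}
step 3 deliver 1→2: 2={back,v=1,log=-}
step 4 propose(1,'q'): —
step 5 deliver 1→0: 0={back,v=1,log=q}
step 6 deliver 0→1: 1={prim,v=1,log=q}
step 7 timeout(0): 0={back,v=2,log=q}
step 8 deliver 0→2: 2={prim,v=2,log=-}
step 9 deliver 2→0: —
step 10 deliver 1→2: —
step 11 deliver 2→0: —
step 12 propose(0,'s'): —
step 13 deliver 0→1: 1={back,v=2,log=q}
step 14 deliver 1→0: —
step 15 crash(2): 2={✗prim,v=2,log=-}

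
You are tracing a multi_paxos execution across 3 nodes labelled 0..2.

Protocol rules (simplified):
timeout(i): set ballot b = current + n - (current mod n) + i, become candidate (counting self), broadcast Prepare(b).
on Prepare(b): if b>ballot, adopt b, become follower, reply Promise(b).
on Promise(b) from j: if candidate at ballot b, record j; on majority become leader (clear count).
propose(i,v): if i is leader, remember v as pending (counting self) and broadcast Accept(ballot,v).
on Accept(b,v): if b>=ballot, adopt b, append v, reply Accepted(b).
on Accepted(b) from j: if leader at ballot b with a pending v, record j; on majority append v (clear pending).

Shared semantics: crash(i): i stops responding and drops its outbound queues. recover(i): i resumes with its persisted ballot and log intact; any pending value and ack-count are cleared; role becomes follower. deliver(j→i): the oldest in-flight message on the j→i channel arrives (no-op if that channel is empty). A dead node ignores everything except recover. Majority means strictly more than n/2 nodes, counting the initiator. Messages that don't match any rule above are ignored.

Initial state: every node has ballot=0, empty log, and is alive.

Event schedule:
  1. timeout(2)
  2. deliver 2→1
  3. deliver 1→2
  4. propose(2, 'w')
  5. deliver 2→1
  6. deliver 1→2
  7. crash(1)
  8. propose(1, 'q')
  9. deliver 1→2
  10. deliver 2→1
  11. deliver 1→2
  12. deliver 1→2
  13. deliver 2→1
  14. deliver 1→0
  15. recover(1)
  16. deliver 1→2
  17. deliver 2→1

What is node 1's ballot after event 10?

5

after 1 — timeout(2): n2:cand/b5/[-]
after 2 — deliver 2→1: n1:foll/b5/[-]
after 3 — deliver 1→2: n2:lead/b5/[-]
after 4 — propose(2,'w'): ·
after 5 — deliver 2→1: n1:foll/b5/[w]
after 6 — deliver 1→2: n2:lead/b5/[w]
after 7 — crash(1): n1:✗foll/b5/[w]
after 8 — propose(1,'q'): ·
after 9 — deliver 1→2: ·
after 10 — deliver 2→1: ·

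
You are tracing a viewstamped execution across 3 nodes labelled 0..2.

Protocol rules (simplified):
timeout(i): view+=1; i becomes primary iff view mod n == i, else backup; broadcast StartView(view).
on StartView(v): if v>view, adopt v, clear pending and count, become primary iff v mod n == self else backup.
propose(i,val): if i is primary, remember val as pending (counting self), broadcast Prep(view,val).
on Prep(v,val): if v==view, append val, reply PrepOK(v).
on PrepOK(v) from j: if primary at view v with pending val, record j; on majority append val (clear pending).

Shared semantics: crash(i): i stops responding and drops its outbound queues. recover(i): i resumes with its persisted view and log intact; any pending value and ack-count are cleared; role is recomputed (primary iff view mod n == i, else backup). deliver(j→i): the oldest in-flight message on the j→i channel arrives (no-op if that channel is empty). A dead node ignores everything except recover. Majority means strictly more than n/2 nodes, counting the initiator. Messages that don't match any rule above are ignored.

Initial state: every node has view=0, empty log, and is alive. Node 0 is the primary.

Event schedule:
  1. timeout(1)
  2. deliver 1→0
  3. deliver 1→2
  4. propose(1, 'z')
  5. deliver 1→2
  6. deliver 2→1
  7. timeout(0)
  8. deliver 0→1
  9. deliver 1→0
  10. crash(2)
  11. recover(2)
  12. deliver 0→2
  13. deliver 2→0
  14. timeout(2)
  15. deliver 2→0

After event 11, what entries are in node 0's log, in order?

empty

after 1 — timeout(1): n1:prim/v1/[-]
after 2 — deliver 1→0: n0:back/v1/[-]
after 3 — deliver 1→2: n2:back/v1/[-]
after 4 — propose(1,'z'): ·
after 5 — deliver 1→2: n2:back/v1/[z]
after 6 — deliver 2→1: n1:prim/v1/[z]
after 7 — timeout(0): n0:back/v2/[-]
after 8 — deliver 0→1: n1:back/v2/[z]
after 9 — deliver 1→0: ·
after 10 — crash(2): n2:✗back/v1/[z]
after 11 — recover(2): n2:back/v1/[z]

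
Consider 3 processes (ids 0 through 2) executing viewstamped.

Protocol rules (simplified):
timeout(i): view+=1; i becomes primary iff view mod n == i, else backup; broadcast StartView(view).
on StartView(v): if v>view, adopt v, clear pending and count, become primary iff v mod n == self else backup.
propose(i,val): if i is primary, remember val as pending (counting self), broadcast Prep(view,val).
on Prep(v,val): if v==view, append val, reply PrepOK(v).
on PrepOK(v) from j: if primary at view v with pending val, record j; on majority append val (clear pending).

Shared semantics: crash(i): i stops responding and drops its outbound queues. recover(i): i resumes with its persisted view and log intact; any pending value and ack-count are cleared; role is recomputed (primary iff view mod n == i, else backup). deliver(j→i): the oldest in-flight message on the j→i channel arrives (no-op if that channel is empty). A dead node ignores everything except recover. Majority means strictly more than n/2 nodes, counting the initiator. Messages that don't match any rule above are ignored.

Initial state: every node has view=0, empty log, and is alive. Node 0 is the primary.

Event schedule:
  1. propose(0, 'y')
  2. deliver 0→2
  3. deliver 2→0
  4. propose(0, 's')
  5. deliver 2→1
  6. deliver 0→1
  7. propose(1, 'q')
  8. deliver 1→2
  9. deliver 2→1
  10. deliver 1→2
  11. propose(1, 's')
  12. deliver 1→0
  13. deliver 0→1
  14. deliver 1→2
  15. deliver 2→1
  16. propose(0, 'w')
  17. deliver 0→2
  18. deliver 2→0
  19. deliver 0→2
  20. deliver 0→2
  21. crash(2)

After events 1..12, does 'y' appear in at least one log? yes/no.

yes

[1] propose(0,'y') → ∅
[2] deliver 0→2 → N2(back v0 [y])
[3] deliver 2→0 → N0(prim v0 [y])
[4] propose(0,'s') → ∅
[5] deliver 2→1 → ∅
[6] deliver 0→1 → N1(back v0 [y])
[7] propose(1,'q') → ∅
[8] deliver 1→2 → ∅
[9] deliver 2→1 → ∅
[10] deliver 1→2 → ∅
[11] propose(1,'s') → ∅
[12] deliver 1→0 → N0(prim v0 [y,s])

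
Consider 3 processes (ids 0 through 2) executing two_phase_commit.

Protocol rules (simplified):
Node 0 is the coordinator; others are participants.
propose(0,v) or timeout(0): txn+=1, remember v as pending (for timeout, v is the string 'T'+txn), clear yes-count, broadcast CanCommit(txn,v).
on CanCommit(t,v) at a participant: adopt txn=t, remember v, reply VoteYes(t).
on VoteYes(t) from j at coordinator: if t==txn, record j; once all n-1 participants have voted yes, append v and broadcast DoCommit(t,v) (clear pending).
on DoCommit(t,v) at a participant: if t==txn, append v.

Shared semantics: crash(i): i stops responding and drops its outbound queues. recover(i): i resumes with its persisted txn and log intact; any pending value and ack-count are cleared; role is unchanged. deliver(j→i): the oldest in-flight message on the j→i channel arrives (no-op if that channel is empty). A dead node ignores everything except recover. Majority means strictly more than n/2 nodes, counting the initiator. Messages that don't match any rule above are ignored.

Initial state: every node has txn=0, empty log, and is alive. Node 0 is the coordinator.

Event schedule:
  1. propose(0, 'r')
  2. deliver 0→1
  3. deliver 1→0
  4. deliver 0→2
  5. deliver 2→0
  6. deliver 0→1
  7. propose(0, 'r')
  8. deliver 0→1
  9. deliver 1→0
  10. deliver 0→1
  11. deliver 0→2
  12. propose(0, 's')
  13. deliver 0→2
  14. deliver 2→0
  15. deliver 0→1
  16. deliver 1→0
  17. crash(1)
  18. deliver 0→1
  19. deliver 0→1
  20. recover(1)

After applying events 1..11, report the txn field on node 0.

2

step 1 propose(0,'r'): 0={coor,t=1,log=-}
step 2 deliver 0→1: 1={part,t=1,log=-}
step 3 deliver 1→0: —
step 4 deliver 0→2: 2={part,t=1,log=-}
step 5 deliver 2→0: 0={coor,t=1,log=r}
step 6 deliver 0→1: 1={part,t=1,log=r}
step 7 propose(0,'r'): 0={coor,t=2,log=r}
step 8 deliver 0→1: 1={part,t=2,log=r}
step 9 deliver 1→0: —
step 10 deliver 0→1: —
step 11 deliver 0→2: 2={part,t=1,log=r}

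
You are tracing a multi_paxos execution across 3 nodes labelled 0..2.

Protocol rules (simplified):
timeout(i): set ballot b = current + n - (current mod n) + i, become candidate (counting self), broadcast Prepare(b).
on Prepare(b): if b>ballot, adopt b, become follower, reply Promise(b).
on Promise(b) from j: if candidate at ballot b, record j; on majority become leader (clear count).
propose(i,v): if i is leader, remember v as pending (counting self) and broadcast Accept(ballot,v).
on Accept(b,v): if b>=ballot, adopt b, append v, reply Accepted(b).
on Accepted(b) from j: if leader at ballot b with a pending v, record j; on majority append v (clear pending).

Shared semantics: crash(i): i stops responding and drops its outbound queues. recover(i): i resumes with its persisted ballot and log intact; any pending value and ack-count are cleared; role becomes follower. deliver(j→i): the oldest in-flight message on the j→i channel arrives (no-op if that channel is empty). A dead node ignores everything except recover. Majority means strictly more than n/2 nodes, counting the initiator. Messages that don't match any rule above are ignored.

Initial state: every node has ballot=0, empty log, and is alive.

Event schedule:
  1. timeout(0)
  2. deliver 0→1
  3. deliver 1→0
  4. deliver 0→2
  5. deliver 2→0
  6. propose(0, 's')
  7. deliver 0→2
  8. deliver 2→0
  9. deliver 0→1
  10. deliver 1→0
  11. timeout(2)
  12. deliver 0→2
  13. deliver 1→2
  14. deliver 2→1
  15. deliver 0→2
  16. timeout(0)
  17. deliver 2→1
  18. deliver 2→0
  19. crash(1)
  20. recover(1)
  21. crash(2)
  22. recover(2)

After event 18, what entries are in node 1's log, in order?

1. timeout(0):  <0:cand b3 ->
2. deliver 0→1:  <1:foll b3 ->
3. deliver 1→0:  <0:lead b3 ->
4. deliver 0→2:  <2:foll b3 ->
5. deliver 2→0:  nop
6. propose(0,'s'):  nop
7. deliver 0→2:  <2:foll b3 s>
8. deliver 2→0:  <0:lead b3 s>
9. deliver 0→1:  <1:foll b3 s>
10. deliver 1→0:  nop
11. timeout(2):  <2:cand b8 s>
12. deliver 0→2:  nop
13. deliver 1→2:  nop
14. deliver 2→1:  <1:foll b8 s>
15. deliver 0→2:  nop
16. timeout(0):  <0:cand b6 s>
17. deliver 2→1:  nop
18. deliver 2→0:  <0:foll b8 s>

s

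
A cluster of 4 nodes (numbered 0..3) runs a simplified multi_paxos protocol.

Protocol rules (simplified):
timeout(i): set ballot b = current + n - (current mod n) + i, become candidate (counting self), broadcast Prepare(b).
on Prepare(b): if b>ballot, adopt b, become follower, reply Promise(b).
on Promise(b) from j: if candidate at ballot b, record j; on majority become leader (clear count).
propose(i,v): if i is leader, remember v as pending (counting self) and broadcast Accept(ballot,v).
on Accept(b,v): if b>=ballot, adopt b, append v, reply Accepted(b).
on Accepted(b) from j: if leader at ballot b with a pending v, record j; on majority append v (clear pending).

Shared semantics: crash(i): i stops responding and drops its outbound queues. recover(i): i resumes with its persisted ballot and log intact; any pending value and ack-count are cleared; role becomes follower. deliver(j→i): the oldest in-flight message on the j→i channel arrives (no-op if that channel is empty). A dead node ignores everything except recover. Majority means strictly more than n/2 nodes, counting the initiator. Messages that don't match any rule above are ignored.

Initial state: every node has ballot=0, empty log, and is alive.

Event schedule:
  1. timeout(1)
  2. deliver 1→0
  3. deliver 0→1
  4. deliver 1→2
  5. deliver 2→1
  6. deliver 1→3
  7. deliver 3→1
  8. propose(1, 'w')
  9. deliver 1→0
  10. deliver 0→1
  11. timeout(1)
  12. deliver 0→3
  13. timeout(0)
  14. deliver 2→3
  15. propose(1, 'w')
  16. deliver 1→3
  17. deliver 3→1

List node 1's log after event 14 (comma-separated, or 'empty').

empty

[1] timeout(1) → N1(cand b5 [-])
[2] deliver 1→0 → N0(foll b5 [-])
[3] deliver 0→1 → ∅
[4] deliver 1→2 → N2(foll b5 [-])
[5] deliver 2→1 → N1(lead b5 [-])
[6] deliver 1→3 → N3(foll b5 [-])
[7] deliver 3→1 → ∅
[8] propose(1,'w') → ∅
[9] deliver 1→0 → N0(foll b5 [w])
[10] deliver 0→1 → ∅
[11] timeout(1) → N1(cand b9 [-])
[12] deliver 0→3 → ∅
[13] timeout(0) → N0(cand b8 [w])
[14] deliver 2→3 → ∅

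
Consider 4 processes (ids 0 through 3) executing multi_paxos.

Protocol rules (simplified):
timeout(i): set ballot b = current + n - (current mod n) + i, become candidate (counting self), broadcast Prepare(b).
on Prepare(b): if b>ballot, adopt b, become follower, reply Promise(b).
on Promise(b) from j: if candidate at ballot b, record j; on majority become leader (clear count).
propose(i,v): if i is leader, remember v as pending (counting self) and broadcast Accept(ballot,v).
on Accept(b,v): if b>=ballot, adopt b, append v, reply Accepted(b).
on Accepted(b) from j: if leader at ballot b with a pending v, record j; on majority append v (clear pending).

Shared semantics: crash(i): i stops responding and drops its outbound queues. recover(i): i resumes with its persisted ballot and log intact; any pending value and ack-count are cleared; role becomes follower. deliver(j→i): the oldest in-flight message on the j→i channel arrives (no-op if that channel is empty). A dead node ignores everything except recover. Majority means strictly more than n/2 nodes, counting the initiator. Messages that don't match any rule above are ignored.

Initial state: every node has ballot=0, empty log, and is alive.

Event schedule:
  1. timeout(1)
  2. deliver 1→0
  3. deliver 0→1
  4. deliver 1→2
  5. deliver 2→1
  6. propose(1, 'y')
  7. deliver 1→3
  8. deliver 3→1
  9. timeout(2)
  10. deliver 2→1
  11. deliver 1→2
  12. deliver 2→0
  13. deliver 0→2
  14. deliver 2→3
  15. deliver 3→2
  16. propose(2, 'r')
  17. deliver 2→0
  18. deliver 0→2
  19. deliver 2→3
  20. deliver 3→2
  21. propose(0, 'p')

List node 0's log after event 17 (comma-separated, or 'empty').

r

[1] timeout(1) → N1(cand b5 [-])
[2] deliver 1→0 → N0(foll b5 [-])
[3] deliver 0→1 → ∅
[4] deliver 1→2 → N2(foll b5 [-])
[5] deliver 2→1 → N1(lead b5 [-])
[6] propose(1,'y') → ∅
[7] deliver 1→3 → N3(foll b5 [-])
[8] deliver 3→1 → ∅
[9] timeout(2) → N2(cand b10 [-])
[10] deliver 2→1 → N1(foll b10 [-])
[11] deliver 1→2 → ∅
[12] deliver 2→0 → N0(foll b10 [-])
[13] deliver 0→2 → ∅
[14] deliver 2→3 → N3(foll b10 [-])
[15] deliver 3→2 → N2(lead b10 [-])
[16] propose(2,'r') → ∅
[17] deliver 2→0 → N0(foll b10 [r])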